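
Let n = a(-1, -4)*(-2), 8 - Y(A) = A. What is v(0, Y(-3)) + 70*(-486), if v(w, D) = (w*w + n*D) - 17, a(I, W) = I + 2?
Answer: -34059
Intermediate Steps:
a(I, W) = 2 + I
Y(A) = 8 - A
n = -2 (n = (2 - 1)*(-2) = 1*(-2) = -2)
v(w, D) = -17 + w² - 2*D (v(w, D) = (w*w - 2*D) - 17 = (w² - 2*D) - 17 = -17 + w² - 2*D)
v(0, Y(-3)) + 70*(-486) = (-17 + 0² - 2*(8 - 1*(-3))) + 70*(-486) = (-17 + 0 - 2*(8 + 3)) - 34020 = (-17 + 0 - 2*11) - 34020 = (-17 + 0 - 22) - 34020 = -39 - 34020 = -34059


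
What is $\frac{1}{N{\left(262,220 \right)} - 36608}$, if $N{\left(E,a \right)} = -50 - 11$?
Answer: $- \frac{1}{36669} \approx -2.7271 \cdot 10^{-5}$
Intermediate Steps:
$N{\left(E,a \right)} = -61$
$\frac{1}{N{\left(262,220 \right)} - 36608} = \frac{1}{-61 - 36608} = \frac{1}{-36669} = - \frac{1}{36669}$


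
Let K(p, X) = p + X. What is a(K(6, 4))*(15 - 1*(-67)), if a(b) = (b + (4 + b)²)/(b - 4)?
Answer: 8446/3 ≈ 2815.3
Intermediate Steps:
K(p, X) = X + p
a(b) = (b + (4 + b)²)/(-4 + b)
a(K(6, 4))*(15 - 1*(-67)) = (((4 + 6) + (4 + (4 + 6))²)/(-4 + (4 + 6)))*(15 - 1*(-67)) = ((10 + (4 + 10)²)/(-4 + 10))*(15 + 67) = ((10 + 14²)/6)*82 = ((10 + 196)/6)*82 = ((⅙)*206)*82 = (103/3)*82 = 8446/3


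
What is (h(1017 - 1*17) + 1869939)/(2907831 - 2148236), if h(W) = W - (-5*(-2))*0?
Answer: 1870939/759595 ≈ 2.4631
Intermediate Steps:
h(W) = W (h(W) = W - 10*0 = W - 1*0 = W + 0 = W)
(h(1017 - 1*17) + 1869939)/(2907831 - 2148236) = ((1017 - 1*17) + 1869939)/(2907831 - 2148236) = ((1017 - 17) + 1869939)/759595 = (1000 + 1869939)*(1/759595) = 1870939*(1/759595) = 1870939/759595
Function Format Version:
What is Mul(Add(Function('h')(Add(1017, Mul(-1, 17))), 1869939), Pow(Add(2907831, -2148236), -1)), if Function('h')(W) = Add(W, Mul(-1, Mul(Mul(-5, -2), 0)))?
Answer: Rational(1870939, 759595) ≈ 2.4631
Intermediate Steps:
Function('h')(W) = W (Function('h')(W) = Add(W, Mul(-1, Mul(10, 0))) = Add(W, Mul(-1, 0)) = Add(W, 0) = W)
Mul(Add(Function('h')(Add(1017, Mul(-1, 17))), 1869939), Pow(Add(2907831, -2148236), -1)) = Mul(Add(Add(1017, Mul(-1, 17)), 1869939), Pow(Add(2907831, -2148236), -1)) = Mul(Add(Add(1017, -17), 1869939), Pow(759595, -1)) = Mul(Add(1000, 1869939), Rational(1, 759595)) = Mul(1870939, Rational(1, 759595)) = Rational(1870939, 759595)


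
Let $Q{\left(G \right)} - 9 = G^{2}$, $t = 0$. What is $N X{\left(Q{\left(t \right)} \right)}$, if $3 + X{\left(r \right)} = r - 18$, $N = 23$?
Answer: $-276$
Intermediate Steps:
$Q{\left(G \right)} = 9 + G^{2}$
$X{\left(r \right)} = -21 + r$ ($X{\left(r \right)} = -3 + \left(r - 18\right) = -3 + \left(-18 + r\right) = -21 + r$)
$N X{\left(Q{\left(t \right)} \right)} = 23 \left(-21 + \left(9 + 0^{2}\right)\right) = 23 \left(-21 + \left(9 + 0\right)\right) = 23 \left(-21 + 9\right) = 23 \left(-12\right) = -276$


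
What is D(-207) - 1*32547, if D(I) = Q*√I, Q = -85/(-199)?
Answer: -32547 + 255*I*√23/199 ≈ -32547.0 + 6.1454*I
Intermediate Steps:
Q = 85/199 (Q = -85*(-1/199) = 85/199 ≈ 0.42714)
D(I) = 85*√I/199
D(-207) - 1*32547 = 85*√(-207)/199 - 1*32547 = 85*(3*I*√23)/199 - 32547 = 255*I*√23/199 - 32547 = -32547 + 255*I*√23/199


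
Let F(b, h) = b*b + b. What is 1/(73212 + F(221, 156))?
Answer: 1/122274 ≈ 8.1784e-6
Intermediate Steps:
F(b, h) = b + b² (F(b, h) = b² + b = b + b²)
1/(73212 + F(221, 156)) = 1/(73212 + 221*(1 + 221)) = 1/(73212 + 221*222) = 1/(73212 + 49062) = 1/122274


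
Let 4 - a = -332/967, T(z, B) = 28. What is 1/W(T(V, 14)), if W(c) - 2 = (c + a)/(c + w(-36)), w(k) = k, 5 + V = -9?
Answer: -1934/3951 ≈ -0.48950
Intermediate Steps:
V = -14 (V = -5 - 9 = -14)
a = 4200/967 (a = 4 - (-332)/967 = 4 - 1*(-332/967) = 4 + 332/967 = 4200/967 ≈ 4.3433)
W(c) = 2 + (4200/967 + c)/(-36 + c) (W(c) = 2 + (c + 4200/967)/(c - 36) = 2 + (4200/967 + c)/(-36 + c))
1/W(T(V, 14)) = 1/(3*(-21808 + 967*28)/(967*(-36 + 28))) = 1/((3/967)*(-21808 + 27076)/(-8)) = 1/((3/967)*(-⅛)*5268) = 1/(-3951/1934) = -1934/3951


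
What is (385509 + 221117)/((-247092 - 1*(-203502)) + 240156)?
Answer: 303313/98283 ≈ 3.0861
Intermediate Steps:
(385509 + 221117)/((-247092 - 1*(-203502)) + 240156) = 606626/((-247092 + 203502) + 240156) = 606626/(-43590 + 240156) = 606626/196566 = 606626*(1/196566) = 303313/98283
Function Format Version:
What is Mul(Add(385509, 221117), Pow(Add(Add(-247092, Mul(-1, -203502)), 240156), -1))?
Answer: Rational(303313, 98283) ≈ 3.0861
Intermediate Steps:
Mul(Add(385509, 221117), Pow(Add(Add(-247092, Mul(-1, -203502)), 240156), -1)) = Mul(606626, Pow(Add(Add(-247092, 203502), 240156), -1)) = Mul(606626, Pow(Add(-43590, 240156), -1)) = Mul(606626, Pow(196566, -1)) = Mul(606626, Rational(1, 196566)) = Rational(303313, 98283)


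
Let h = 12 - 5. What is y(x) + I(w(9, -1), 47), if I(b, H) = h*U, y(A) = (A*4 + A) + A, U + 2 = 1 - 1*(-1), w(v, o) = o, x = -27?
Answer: -162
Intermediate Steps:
U = 0 (U = -2 + (1 - 1*(-1)) = -2 + (1 + 1) = -2 + 2 = 0)
h = 7
y(A) = 6*A (y(A) = (4*A + A) + A = 5*A + A = 6*A)
I(b, H) = 0 (I(b, H) = 7*0 = 0)
y(x) + I(w(9, -1), 47) = 6*(-27) + 0 = -162 + 0 = -162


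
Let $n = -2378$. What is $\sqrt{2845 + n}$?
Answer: $\sqrt{467} \approx 21.61$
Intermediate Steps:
$\sqrt{2845 + n} = \sqrt{2845 - 2378} = \sqrt{467}$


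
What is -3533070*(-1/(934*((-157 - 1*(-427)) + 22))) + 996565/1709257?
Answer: 3155357904155/233081121548 ≈ 13.538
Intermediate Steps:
-3533070*(-1/(934*((-157 - 1*(-427)) + 22))) + 996565/1709257 = -3533070*(-1/(934*((-157 + 427) + 22))) + 996565*(1/1709257) = -3533070*(-1/(934*(270 + 22))) + 996565/1709257 = -3533070/(292*(-934)) + 996565/1709257 = -3533070/(-272728) + 996565/1709257 = -3533070*(-1/272728) + 996565/1709257 = 1766535/136364 + 996565/1709257 = 3155357904155/233081121548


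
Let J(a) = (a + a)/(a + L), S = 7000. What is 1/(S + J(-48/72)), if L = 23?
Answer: 67/468996 ≈ 0.00014286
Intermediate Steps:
J(a) = 2*a/(23 + a) (J(a) = (a + a)/(a + 23) = (2*a)/(23 + a) = 2*a/(23 + a))
1/(S + J(-48/72)) = 1/(7000 + 2*(-48/72)/(23 - 48/72)) = 1/(7000 + 2*(-48*1/72)/(23 - 48*1/72)) = 1/(7000 + 2*(-⅔)/(23 - ⅔)) = 1/(7000 + 2*(-⅔)/(67/3)) = 1/(7000 + 2*(-⅔)*(3/67)) = 1/(7000 - 4/67) = 1/(468996/67) = 67/468996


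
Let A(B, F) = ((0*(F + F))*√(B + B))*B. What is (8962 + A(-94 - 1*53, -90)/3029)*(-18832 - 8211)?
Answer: -242359366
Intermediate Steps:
A(B, F) = 0 (A(B, F) = ((0*(2*F))*√(2*B))*B = (0*(√2*√B))*B = 0*B = 0)
(8962 + A(-94 - 1*53, -90)/3029)*(-18832 - 8211) = (8962 + 0/3029)*(-18832 - 8211) = (8962 + 0*(1/3029))*(-27043) = (8962 + 0)*(-27043) = 8962*(-27043) = -242359366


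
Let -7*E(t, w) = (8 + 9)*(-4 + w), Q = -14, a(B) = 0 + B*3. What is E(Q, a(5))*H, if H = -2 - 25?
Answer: 5049/7 ≈ 721.29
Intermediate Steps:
a(B) = 3*B (a(B) = 0 + 3*B = 3*B)
E(t, w) = 68/7 - 17*w/7 (E(t, w) = -(8 + 9)*(-4 + w)/7 = -17*(-4 + w)/7 = -(-68 + 17*w)/7 = 68/7 - 17*w/7)
H = -27
E(Q, a(5))*H = (68/7 - 51*5/7)*(-27) = (68/7 - 17/7*15)*(-27) = (68/7 - 255/7)*(-27) = -187/7*(-27) = 5049/7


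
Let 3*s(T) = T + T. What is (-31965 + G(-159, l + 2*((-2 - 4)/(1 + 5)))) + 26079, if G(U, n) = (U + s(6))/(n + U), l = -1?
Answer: -953377/162 ≈ -5885.0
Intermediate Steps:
s(T) = 2*T/3 (s(T) = (T + T)/3 = (2*T)/3 = 2*T/3)
G(U, n) = (4 + U)/(U + n) (G(U, n) = (U + (⅔)*6)/(n + U) = (U + 4)/(U + n) = (4 + U)/(U + n))
(-31965 + G(-159, l + 2*((-2 - 4)/(1 + 5)))) + 26079 = (-31965 + (4 - 159)/(-159 + (-1 + 2*((-2 - 4)/(1 + 5))))) + 26079 = (-31965 - 155/(-159 + (-1 + 2*(-6/6)))) + 26079 = (-31965 - 155/(-159 + (-1 + 2*(-6*⅙)))) + 26079 = (-31965 - 155/(-159 + (-1 + 2*(-1)))) + 26079 = (-31965 - 155/(-159 + (-1 - 2))) + 26079 = (-31965 - 155/(-159 - 3)) + 26079 = (-31965 - 155/(-162)) + 26079 = (-31965 - 1/162*(-155)) + 26079 = (-31965 + 155/162) + 26079 = -5178175/162 + 26079 = -953377/162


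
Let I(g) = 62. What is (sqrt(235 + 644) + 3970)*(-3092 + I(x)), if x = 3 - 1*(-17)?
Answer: -12029100 - 3030*sqrt(879) ≈ -1.2119e+7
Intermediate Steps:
x = 20 (x = 3 + 17 = 20)
(sqrt(235 + 644) + 3970)*(-3092 + I(x)) = (sqrt(235 + 644) + 3970)*(-3092 + 62) = (sqrt(879) + 3970)*(-3030) = (3970 + sqrt(879))*(-3030) = -12029100 - 3030*sqrt(879)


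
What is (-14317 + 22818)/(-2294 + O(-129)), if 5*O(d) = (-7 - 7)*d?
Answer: -42505/9664 ≈ -4.3983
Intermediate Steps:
O(d) = -14*d/5 (O(d) = ((-7 - 7)*d)/5 = (-14*d)/5 = -14*d/5)
(-14317 + 22818)/(-2294 + O(-129)) = (-14317 + 22818)/(-2294 - 14/5*(-129)) = 8501/(-2294 + 1806/5) = 8501/(-9664/5) = 8501*(-5/9664) = -42505/9664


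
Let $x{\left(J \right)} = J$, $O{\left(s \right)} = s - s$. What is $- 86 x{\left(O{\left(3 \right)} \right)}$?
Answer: $0$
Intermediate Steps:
$O{\left(s \right)} = 0$
$- 86 x{\left(O{\left(3 \right)} \right)} = \left(-86\right) 0 = 0$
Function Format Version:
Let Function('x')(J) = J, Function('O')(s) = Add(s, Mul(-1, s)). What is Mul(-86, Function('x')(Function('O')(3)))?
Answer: 0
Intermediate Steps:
Function('O')(s) = 0
Mul(-86, Function('x')(Function('O')(3))) = Mul(-86, 0) = 0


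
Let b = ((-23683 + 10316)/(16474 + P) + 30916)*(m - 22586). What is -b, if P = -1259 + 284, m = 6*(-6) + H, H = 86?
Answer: 10798208166312/15499 ≈ 6.9670e+8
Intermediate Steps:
m = 50 (m = 6*(-6) + 86 = -36 + 86 = 50)
P = -975
b = -10798208166312/15499 (b = ((-23683 + 10316)/(16474 - 975) + 30916)*(50 - 22586) = (-13367/15499 + 30916)*(-22536) = (479153717/15499)*(-22536) = -10798208166312/15499 ≈ -6.9670e+8)
-b = -1*(-10798208166312/15499) = 10798208166312/15499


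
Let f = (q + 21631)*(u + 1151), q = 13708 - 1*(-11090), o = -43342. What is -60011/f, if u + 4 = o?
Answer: 60011/1959071655 ≈ 3.0632e-5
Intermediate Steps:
q = 24798 (q = 13708 + 11090 = 24798)
u = -43346 (u = -4 - 43342 = -43346)
f = -1959071655 (f = (24798 + 21631)*(-43346 + 1151) = 46429*(-42195) = -1959071655)
-60011/f = -60011/(-1959071655) = -60011*(-1/1959071655) = 60011/1959071655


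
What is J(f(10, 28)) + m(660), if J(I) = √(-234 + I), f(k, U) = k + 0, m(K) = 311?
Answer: 311 + 4*I*√14 ≈ 311.0 + 14.967*I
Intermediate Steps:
f(k, U) = k
J(f(10, 28)) + m(660) = √(-234 + 10) + 311 = √(-224) + 311 = 4*I*√14 + 311 = 311 + 4*I*√14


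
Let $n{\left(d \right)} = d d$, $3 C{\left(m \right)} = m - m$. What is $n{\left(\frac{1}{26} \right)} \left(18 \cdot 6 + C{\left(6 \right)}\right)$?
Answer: $\frac{27}{169} \approx 0.15976$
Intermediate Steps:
$C{\left(m \right)} = 0$ ($C{\left(m \right)} = \frac{m - m}{3} = \frac{1}{3} \cdot 0 = 0$)
$n{\left(d \right)} = d^{2}$
$n{\left(\frac{1}{26} \right)} \left(18 \cdot 6 + C{\left(6 \right)}\right) = \left(\frac{1}{26}\right)^{2} \left(18 \cdot 6 + 0\right) = \frac{108 + 0}{676} = \frac{1}{676} \cdot 108 = \frac{27}{169}$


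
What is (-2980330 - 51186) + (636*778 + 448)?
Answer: -2536260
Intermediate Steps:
(-2980330 - 51186) + (636*778 + 448) = -3031516 + (494808 + 448) = -3031516 + 495256 = -2536260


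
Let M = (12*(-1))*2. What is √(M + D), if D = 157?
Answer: √133 ≈ 11.533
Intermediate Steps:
M = -24 (M = -12*2 = -24)
√(M + D) = √(-24 + 157) = √133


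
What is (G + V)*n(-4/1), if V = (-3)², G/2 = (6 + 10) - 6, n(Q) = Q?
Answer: -116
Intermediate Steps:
G = 20 (G = 2*((6 + 10) - 6) = 2*(16 - 6) = 2*10 = 20)
V = 9
(G + V)*n(-4/1) = (20 + 9)*(-4/1) = 29*(-4*1) = 29*(-4) = -116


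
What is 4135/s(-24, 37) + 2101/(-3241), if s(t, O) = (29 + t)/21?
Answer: 56284346/3241 ≈ 17366.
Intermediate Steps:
s(t, O) = 29/21 + t/21 (s(t, O) = (29 + t)*(1/21) = 29/21 + t/21)
4135/s(-24, 37) + 2101/(-3241) = 4135/(29/21 + (1/21)*(-24)) + 2101/(-3241) = 4135/(29/21 - 8/7) + 2101*(-1/3241) = 4135/(5/21) - 2101/3241 = 4135*(21/5) - 2101/3241 = 17367 - 2101/3241 = 56284346/3241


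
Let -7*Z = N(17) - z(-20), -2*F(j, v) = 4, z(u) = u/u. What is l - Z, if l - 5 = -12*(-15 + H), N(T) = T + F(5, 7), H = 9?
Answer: 79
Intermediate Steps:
z(u) = 1
F(j, v) = -2 (F(j, v) = -1/2*4 = -2)
N(T) = -2 + T (N(T) = T - 2 = -2 + T)
Z = -2 (Z = -((-2 + 17) - 1*1)/7 = -(15 - 1)/7 = -1/7*14 = -2)
l = 77 (l = 5 - 12*(-15 + 9) = 5 - 12*(-6) = 5 + 72 = 77)
l - Z = 77 - 1*(-2) = 77 + 2 = 79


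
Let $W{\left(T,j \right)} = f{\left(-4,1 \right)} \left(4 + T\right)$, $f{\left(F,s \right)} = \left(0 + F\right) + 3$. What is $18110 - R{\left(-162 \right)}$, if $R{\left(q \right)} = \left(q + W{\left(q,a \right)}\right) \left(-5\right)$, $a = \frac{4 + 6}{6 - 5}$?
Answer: $18090$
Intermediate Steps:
$f{\left(F,s \right)} = 3 + F$ ($f{\left(F,s \right)} = F + 3 = 3 + F$)
$a = 10$ ($a = \frac{10}{1} = 10 \cdot 1 = 10$)
$W{\left(T,j \right)} = -4 - T$ ($W{\left(T,j \right)} = \left(3 - 4\right) \left(4 + T\right) = - (4 + T) = -4 - T$)
$R{\left(q \right)} = 20$ ($R{\left(q \right)} = \left(q - \left(4 + q\right)\right) \left(-5\right) = \left(-4\right) \left(-5\right) = 20$)
$18110 - R{\left(-162 \right)} = 18110 - 20 = 18090$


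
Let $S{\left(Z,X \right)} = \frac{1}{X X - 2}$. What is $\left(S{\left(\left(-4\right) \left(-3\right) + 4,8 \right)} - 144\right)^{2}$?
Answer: $\frac{79691329}{3844} \approx 20731.0$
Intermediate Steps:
$S{\left(Z,X \right)} = \frac{1}{-2 + X^{2}}$ ($S{\left(Z,X \right)} = \frac{1}{X^{2} - 2} = \frac{1}{-2 + X^{2}}$)
$\left(S{\left(\left(-4\right) \left(-3\right) + 4,8 \right)} - 144\right)^{2} = \left(\frac{1}{-2 + 8^{2}} - 144\right)^{2} = \left(\frac{1}{-2 + 64} - 144\right)^{2} = \left(\frac{1}{62} - 144\right)^{2} = \left(- \frac{8927}{62}\right)^{2} = \frac{79691329}{3844}$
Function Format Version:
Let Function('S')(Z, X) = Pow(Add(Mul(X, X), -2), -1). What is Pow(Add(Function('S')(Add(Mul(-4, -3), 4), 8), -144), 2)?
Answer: Rational(79691329, 3844) ≈ 20731.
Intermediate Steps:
Function('S')(Z, X) = Pow(Add(-2, Pow(X, 2)), -1) (Function('S')(Z, X) = Pow(Add(Pow(X, 2), -2), -1) = Pow(Add(-2, Pow(X, 2)), -1))
Pow(Add(Function('S')(Add(Mul(-4, -3), 4), 8), -144), 2) = Pow(Add(Pow(Add(-2, Pow(8, 2)), -1), -144), 2) = Pow(Add(Pow(Add(-2, 64), -1), -144), 2) = Pow(Add(Pow(62, -1), -144), 2) = Pow(Add(Rational(1, 62), -144), 2) = Pow(Rational(-8927, 62), 2) = Rational(79691329, 3844)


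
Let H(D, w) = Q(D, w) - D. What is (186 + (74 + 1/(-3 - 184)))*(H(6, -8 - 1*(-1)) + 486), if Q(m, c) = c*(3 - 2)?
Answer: 2090617/17 ≈ 1.2298e+5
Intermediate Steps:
Q(m, c) = c (Q(m, c) = c*1 = c)
H(D, w) = w - D
(186 + (74 + 1/(-3 - 184)))*(H(6, -8 - 1*(-1)) + 486) = (186 + (74 + 1/(-3 - 184)))*(((-8 - 1*(-1)) - 1*6) + 486) = (186 + (74 + 1/(-187)))*(((-8 + 1) - 6) + 486) = (186 + (74 - 1/187))*((-7 - 6) + 486) = (186 + 13837/187)*(-13 + 486) = (48619/187)*473 = 2090617/17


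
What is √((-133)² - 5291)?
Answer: √12398 ≈ 111.35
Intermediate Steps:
√((-133)² - 5291) = √(17689 - 5291) = √12398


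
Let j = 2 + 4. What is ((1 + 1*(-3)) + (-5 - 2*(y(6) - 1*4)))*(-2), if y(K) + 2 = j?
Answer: 14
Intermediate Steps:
j = 6
y(K) = 4 (y(K) = -2 + 6 = 4)
((1 + 1*(-3)) + (-5 - 2*(y(6) - 1*4)))*(-2) = ((1 + 1*(-3)) + (-5 - 2*(4 - 1*4)))*(-2) = ((1 - 3) + (-5 - 2*(4 - 4)))*(-2) = (-2 + (-5 - 2*0))*(-2) = (-2 + (-5 + 0))*(-2) = (-2 - 5)*(-2) = -7*(-2) = 14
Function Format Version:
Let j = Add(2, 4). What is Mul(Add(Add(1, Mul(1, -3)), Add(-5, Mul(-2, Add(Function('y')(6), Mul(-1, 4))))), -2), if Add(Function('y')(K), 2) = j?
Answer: 14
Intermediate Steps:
j = 6
Function('y')(K) = 4 (Function('y')(K) = Add(-2, 6) = 4)
Mul(Add(Add(1, Mul(1, -3)), Add(-5, Mul(-2, Add(Function('y')(6), Mul(-1, 4))))), -2) = Mul(Add(Add(1, Mul(1, -3)), Add(-5, Mul(-2, Add(4, Mul(-1, 4))))), -2) = Mul(Add(Add(1, -3), Add(-5, Mul(-2, Add(4, -4)))), -2) = Mul(Add(-2, Add(-5, Mul(-2, 0))), -2) = Mul(Add(-2, Add(-5, 0)), -2) = Mul(Add(-2, -5), -2) = Mul(-7, -2) = 14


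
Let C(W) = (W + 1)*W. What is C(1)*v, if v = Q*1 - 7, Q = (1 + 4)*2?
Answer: 6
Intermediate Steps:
Q = 10 (Q = 5*2 = 10)
v = 3 (v = 10*1 - 7 = 10 - 7 = 3)
C(W) = W*(1 + W) (C(W) = (1 + W)*W = W*(1 + W))
C(1)*v = (1*(1 + 1))*3 = (1*2)*3 = 2*3 = 6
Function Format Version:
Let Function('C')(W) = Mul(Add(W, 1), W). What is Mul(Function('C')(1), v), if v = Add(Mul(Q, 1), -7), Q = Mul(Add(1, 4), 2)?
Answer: 6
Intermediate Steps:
Q = 10 (Q = Mul(5, 2) = 10)
v = 3 (v = Add(Mul(10, 1), -7) = Add(10, -7) = 3)
Function('C')(W) = Mul(W, Add(1, W)) (Function('C')(W) = Mul(Add(1, W), W) = Mul(W, Add(1, W)))
Mul(Function('C')(1), v) = Mul(Mul(1, Add(1, 1)), 3) = Mul(Mul(1, 2), 3) = Mul(2, 3) = 6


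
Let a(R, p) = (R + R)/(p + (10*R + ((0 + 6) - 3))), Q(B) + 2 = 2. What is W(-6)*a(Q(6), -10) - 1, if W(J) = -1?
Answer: -1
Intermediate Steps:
Q(B) = 0 (Q(B) = -2 + 2 = 0)
a(R, p) = 2*R/(3 + p + 10*R) (a(R, p) = (2*R)/(p + (10*R + (6 - 3))) = (2*R)/(p + (10*R + 3)) = (2*R)/(p + (3 + 10*R)) = (2*R)/(3 + p + 10*R) = 2*R/(3 + p + 10*R))
W(-6)*a(Q(6), -10) - 1 = -2*0/(3 - 10 + 10*0) - 1 = -2*0/(3 - 10 + 0) - 1 = -2*0/(-7) - 1 = -2*0*(-1)/7 - 1 = -1*0 - 1 = 0 - 1 = -1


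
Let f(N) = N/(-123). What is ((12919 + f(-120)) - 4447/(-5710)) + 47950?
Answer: 14250452317/234110 ≈ 60871.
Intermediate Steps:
f(N) = -N/123 (f(N) = N*(-1/123) = -N/123)
((12919 + f(-120)) - 4447/(-5710)) + 47950 = ((12919 - 1/123*(-120)) - 4447/(-5710)) + 47950 = ((12919 + 40/41) - 4447*(-1/5710)) + 47950 = (529719/41 + 4447/5710) + 47950 = 3024877817/234110 + 47950 = 14250452317/234110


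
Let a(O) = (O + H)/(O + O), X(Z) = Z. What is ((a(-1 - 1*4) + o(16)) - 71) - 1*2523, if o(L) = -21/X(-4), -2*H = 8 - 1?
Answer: -25879/10 ≈ -2587.9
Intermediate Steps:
H = -7/2 (H = -(8 - 1)/2 = -½*7 = -7/2 ≈ -3.5000)
o(L) = 21/4 (o(L) = -21/(-4) = -21*(-¼) = 21/4)
a(O) = (-7/2 + O)/(2*O) (a(O) = (O - 7/2)/(O + O) = (-7/2 + O)/((2*O)) = (-7/2 + O)*(1/(2*O)) = (-7/2 + O)/(2*O))
((a(-1 - 1*4) + o(16)) - 71) - 1*2523 = (((-7 + 2*(-1 - 1*4))/(4*(-1 - 1*4)) + 21/4) - 71) - 1*2523 = (((-7 + 2*(-1 - 4))/(4*(-1 - 4)) + 21/4) - 71) - 2523 = (((¼)*(-7 + 2*(-5))/(-5) + 21/4) - 71) - 2523 = (((¼)*(-⅕)*(-7 - 10) + 21/4) - 71) - 2523 = (((¼)*(-⅕)*(-17) + 21/4) - 71) - 2523 = ((17/20 + 21/4) - 71) - 2523 = (61/10 - 71) - 2523 = -649/10 - 2523 = -25879/10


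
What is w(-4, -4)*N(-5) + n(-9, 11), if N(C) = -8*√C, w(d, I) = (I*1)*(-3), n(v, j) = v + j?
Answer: 2 - 96*I*√5 ≈ 2.0 - 214.66*I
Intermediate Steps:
n(v, j) = j + v
w(d, I) = -3*I (w(d, I) = I*(-3) = -3*I)
w(-4, -4)*N(-5) + n(-9, 11) = (-3*(-4))*(-8*I*√5) + (11 - 9) = 12*(-8*I*√5) + 2 = -96*I*√5 + 2 = 2 - 96*I*√5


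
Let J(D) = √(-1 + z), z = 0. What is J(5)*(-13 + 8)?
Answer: -5*I ≈ -5.0*I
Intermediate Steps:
J(D) = I (J(D) = √(-1 + 0) = √(-1) = I)
J(5)*(-13 + 8) = I*(-13 + 8) = I*(-5) = -5*I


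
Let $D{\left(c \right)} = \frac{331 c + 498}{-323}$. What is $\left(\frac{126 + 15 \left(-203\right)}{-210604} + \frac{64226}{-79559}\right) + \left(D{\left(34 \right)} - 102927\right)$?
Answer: $- \frac{557242981662590937}{5412008294428} \approx -1.0296 \cdot 10^{5}$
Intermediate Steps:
$D{\left(c \right)} = - \frac{498}{323} - \frac{331 c}{323}$ ($D{\left(c \right)} = \left(498 + 331 c\right) \left(- \frac{1}{323}\right) = - \frac{498}{323} - \frac{331 c}{323}$)
$\left(\frac{126 + 15 \left(-203\right)}{-210604} + \frac{64226}{-79559}\right) + \left(D{\left(34 \right)} - 102927\right) = \left(\frac{126 + 15 \left(-203\right)}{-210604} + \frac{64226}{-79559}\right) - \frac{33257173}{323} = \left(\left(126 - 3045\right) \left(- \frac{1}{210604}\right) + 64226 \left(- \frac{1}{79559}\right)\right) - \frac{33257173}{323} = \left(\left(-2919\right) \left(- \frac{1}{210604}\right) - \frac{64226}{79559}\right) - \frac{33257173}{323} = \left(\frac{2919}{210604} - \frac{64226}{79559}\right) - \frac{33257173}{323} = - \frac{13294019783}{16755443636} - \frac{33257173}{323} = - \frac{557242981662590937}{5412008294428}$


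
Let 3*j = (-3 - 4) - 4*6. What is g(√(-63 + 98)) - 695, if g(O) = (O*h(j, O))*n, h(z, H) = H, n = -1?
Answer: -730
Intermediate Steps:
j = -31/3 (j = ((-3 - 4) - 4*6)/3 = (-7 - 24)/3 = (⅓)*(-31) = -31/3 ≈ -10.333)
g(O) = -O² (g(O) = (O*O)*(-1) = O²*(-1) = -O²)
g(√(-63 + 98)) - 695 = -(√(-63 + 98))² - 695 = -(√35)² - 695 = -1*35 - 695 = -35 - 695 = -730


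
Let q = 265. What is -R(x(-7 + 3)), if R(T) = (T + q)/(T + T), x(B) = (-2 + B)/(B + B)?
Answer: -1063/6 ≈ -177.17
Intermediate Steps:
x(B) = (-2 + B)/(2*B) (x(B) = (-2 + B)/((2*B)) = (-2 + B)*(1/(2*B)) = (-2 + B)/(2*B))
R(T) = (265 + T)/(2*T) (R(T) = (T + 265)/(T + T) = (265 + T)/((2*T)) = (265 + T)*(1/(2*T)) = (265 + T)/(2*T))
-R(x(-7 + 3)) = -(265 + (-2 + (-7 + 3))/(2*(-7 + 3)))/(2*((-2 + (-7 + 3))/(2*(-7 + 3)))) = -(265 + (½)*(-2 - 4)/(-4))/(2*((½)*(-2 - 4)/(-4))) = -(265 + (½)*(-¼)*(-6))/(2*((½)*(-¼)*(-6))) = -(265 + ¾)/(2*¾) = -4*1063/(2*3*4) = -1*1063/6 = -1063/6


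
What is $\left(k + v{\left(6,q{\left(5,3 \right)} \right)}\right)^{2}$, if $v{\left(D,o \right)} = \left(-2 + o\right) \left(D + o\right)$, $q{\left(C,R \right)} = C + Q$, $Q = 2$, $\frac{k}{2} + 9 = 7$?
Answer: $3721$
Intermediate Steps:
$k = -4$ ($k = -18 + 2 \cdot 7 = -18 + 14 = -4$)
$q{\left(C,R \right)} = 2 + C$ ($q{\left(C,R \right)} = C + 2 = 2 + C$)
$\left(k + v{\left(6,q{\left(5,3 \right)} \right)}\right)^{2} = \left(-4 + \left(\left(2 + 5\right)^{2} - 12 - 2 \left(2 + 5\right) + 6 \left(2 + 5\right)\right)\right)^{2} = \left(-4 + \left(7^{2} - 12 - 14 + 6 \cdot 7\right)\right)^{2} = \left(-4 + \left(49 - 12 - 14 + 42\right)\right)^{2} = \left(-4 + 65\right)^{2} = 61^{2} = 3721$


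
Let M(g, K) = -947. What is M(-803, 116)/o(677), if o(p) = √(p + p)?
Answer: -947*√1354/1354 ≈ -25.736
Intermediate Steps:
o(p) = √2*√p (o(p) = √(2*p) = √2*√p)
M(-803, 116)/o(677) = -947*√1354/1354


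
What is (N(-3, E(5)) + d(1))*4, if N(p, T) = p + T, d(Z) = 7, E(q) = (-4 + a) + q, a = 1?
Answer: 24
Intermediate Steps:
E(q) = -3 + q (E(q) = (-4 + 1) + q = -3 + q)
N(p, T) = T + p
(N(-3, E(5)) + d(1))*4 = (((-3 + 5) - 3) + 7)*4 = ((2 - 3) + 7)*4 = (-1 + 7)*4 = 6*4 = 24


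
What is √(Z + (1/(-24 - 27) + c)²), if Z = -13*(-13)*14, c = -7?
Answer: √6282130/51 ≈ 49.145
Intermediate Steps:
Z = 2366 (Z = 169*14 = 2366)
√(Z + (1/(-24 - 27) + c)²) = √(2366 + (1/(-24 - 27) - 7)²) = √(2366 + (1/(-51) - 7)²) = √(2366 + (-1/51 - 7)²) = √(2366 + (-358/51)²) = √(2366 + 128164/2601) = √(6282130/2601) = √6282130/51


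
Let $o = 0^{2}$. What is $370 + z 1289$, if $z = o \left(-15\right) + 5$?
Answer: $6815$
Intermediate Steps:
$o = 0$
$z = 5$ ($z = 0 \left(-15\right) + 5 = 0 + 5 = 5$)
$370 + z 1289 = 370 + 5 \cdot 1289 = 370 + 6445 = 6815$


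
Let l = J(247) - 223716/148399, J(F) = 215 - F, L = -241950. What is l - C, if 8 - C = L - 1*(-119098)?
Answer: -18237273624/148399 ≈ -1.2289e+5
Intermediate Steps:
l = -4972484/148399 (l = (215 - 1*247) - 223716/148399 = (215 - 247) - 223716/148399 = -32 - 1*223716/148399 = -32 - 223716/148399 = -4972484/148399 ≈ -33.508)
C = 122860 (C = 8 - (-241950 - 1*(-119098)) = 8 - (-241950 + 119098) = 8 - 1*(-122852) = 8 + 122852 = 122860)
l - C = -4972484/148399 - 1*122860 = -4972484/148399 - 122860 = -18237273624/148399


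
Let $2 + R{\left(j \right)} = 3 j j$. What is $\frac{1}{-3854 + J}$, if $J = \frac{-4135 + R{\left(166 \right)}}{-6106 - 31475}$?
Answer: $- \frac{12527}{48305235} \approx -0.00025933$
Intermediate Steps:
$R{\left(j \right)} = -2 + 3 j^{2}$ ($R{\left(j \right)} = -2 + 3 j j = -2 + 3 j^{2}$)
$J = - \frac{26177}{12527}$ ($J = \frac{-4135 - \left(2 - 3 \cdot 166^{2}\right)}{-6106 - 31475} = \frac{-4135 + \left(-2 + 3 \cdot 27556\right)}{-37581} = \left(-4135 + \left(-2 + 82668\right)\right) \left(- \frac{1}{37581}\right) = \left(-4135 + 82666\right) \left(- \frac{1}{37581}\right) = 78531 \left(- \frac{1}{37581}\right) = - \frac{26177}{12527} \approx -2.0896$)
$\frac{1}{-3854 + J} = \frac{1}{-3854 - \frac{26177}{12527}} = \frac{1}{- \frac{48305235}{12527}} = - \frac{12527}{48305235}$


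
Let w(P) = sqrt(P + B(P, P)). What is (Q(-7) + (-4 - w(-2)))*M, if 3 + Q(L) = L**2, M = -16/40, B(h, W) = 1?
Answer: -84/5 + 2*I/5 ≈ -16.8 + 0.4*I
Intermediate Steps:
M = -2/5 (M = -16*1/40 = -2/5 ≈ -0.40000)
w(P) = sqrt(1 + P) (w(P) = sqrt(P + 1) = sqrt(1 + P))
Q(L) = -3 + L**2
(Q(-7) + (-4 - w(-2)))*M = ((-3 + (-7)**2) + (-4 - sqrt(1 - 2)))*(-2/5) = ((-3 + 49) + (-4 - sqrt(-1)))*(-2/5) = (46 + (-4 - I))*(-2/5) = (42 - I)*(-2/5) = -84/5 + 2*I/5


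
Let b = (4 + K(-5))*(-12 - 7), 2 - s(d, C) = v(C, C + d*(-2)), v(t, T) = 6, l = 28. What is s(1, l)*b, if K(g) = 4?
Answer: 608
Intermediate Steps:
s(d, C) = -4 (s(d, C) = 2 - 1*6 = 2 - 6 = -4)
b = -152 (b = (4 + 4)*(-12 - 7) = 8*(-19) = -152)
s(1, l)*b = -4*(-152) = 608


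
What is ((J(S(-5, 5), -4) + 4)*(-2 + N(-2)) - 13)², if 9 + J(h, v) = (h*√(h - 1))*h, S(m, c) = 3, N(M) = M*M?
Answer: 1177 - 828*√2 ≈ 6.0312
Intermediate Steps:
N(M) = M²
J(h, v) = -9 + h²*√(-1 + h) (J(h, v) = -9 + (h*√(h - 1))*h = -9 + (h*√(-1 + h))*h = -9 + h²*√(-1 + h))
((J(S(-5, 5), -4) + 4)*(-2 + N(-2)) - 13)² = (((-9 + 3²*√(-1 + 3)) + 4)*(-2 + (-2)²) - 13)² = (((-9 + 9*√2) + 4)*(-2 + 4) - 13)² = ((-5 + 9*√2)*2 - 13)² = ((-10 + 18*√2) - 13)² = (-23 + 18*√2)²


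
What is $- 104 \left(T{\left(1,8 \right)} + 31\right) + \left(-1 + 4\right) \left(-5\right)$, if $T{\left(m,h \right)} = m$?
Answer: $-3343$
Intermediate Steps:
$- 104 \left(T{\left(1,8 \right)} + 31\right) + \left(-1 + 4\right) \left(-5\right) = - 104 \left(1 + 31\right) + \left(-1 + 4\right) \left(-5\right) = \left(-104\right) 32 + 3 \left(-5\right) = -3328 - 15 = -3343$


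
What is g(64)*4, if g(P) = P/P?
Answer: 4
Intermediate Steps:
g(P) = 1
g(64)*4 = 1*4 = 4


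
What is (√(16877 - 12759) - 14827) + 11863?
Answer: -2964 + √4118 ≈ -2899.8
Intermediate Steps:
(√(16877 - 12759) - 14827) + 11863 = (√4118 - 14827) + 11863 = (-14827 + √4118) + 11863 = -2964 + √4118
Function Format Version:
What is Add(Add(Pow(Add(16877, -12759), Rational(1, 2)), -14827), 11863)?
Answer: Add(-2964, Pow(4118, Rational(1, 2))) ≈ -2899.8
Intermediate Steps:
Add(Add(Pow(Add(16877, -12759), Rational(1, 2)), -14827), 11863) = Add(Add(Pow(4118, Rational(1, 2)), -14827), 11863) = Add(Add(-14827, Pow(4118, Rational(1, 2))), 11863) = Add(-2964, Pow(4118, Rational(1, 2)))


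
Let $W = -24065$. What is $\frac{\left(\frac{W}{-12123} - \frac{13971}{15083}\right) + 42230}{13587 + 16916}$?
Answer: $\frac{7722000158032}{5577510428127} \approx 1.3845$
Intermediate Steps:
$\frac{\left(\frac{W}{-12123} - \frac{13971}{15083}\right) + 42230}{13587 + 16916} = \frac{\left(- \frac{24065}{-12123} - \frac{13971}{15083}\right) + 42230}{13587 + 16916} = \frac{\left(\left(-24065\right) \left(- \frac{1}{12123}\right) - \frac{13971}{15083}\right) + 42230}{30503} = \left(\left(\frac{24065}{12123} - \frac{13971}{15083}\right) + 42230\right) \frac{1}{30503} = \left(\frac{193601962}{182851209} + 42230\right) \frac{1}{30503} = \frac{7722000158032}{182851209} \cdot \frac{1}{30503} = \frac{7722000158032}{5577510428127}$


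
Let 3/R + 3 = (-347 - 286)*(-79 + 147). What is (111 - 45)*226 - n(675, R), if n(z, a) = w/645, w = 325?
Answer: 1924099/129 ≈ 14916.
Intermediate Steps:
R = -1/14349 (R = 3/(-3 + (-347 - 286)*(-79 + 147)) = 3/(-3 - 633*68) = 3/(-3 - 43044) = 3/(-43047) = 3*(-1/43047) = -1/14349 ≈ -6.9691e-5)
n(z, a) = 65/129 (n(z, a) = 325/645 = 325*(1/645) = 65/129)
(111 - 45)*226 - n(675, R) = (111 - 45)*226 - 1*65/129 = 66*226 - 65/129 = 14916 - 65/129 = 1924099/129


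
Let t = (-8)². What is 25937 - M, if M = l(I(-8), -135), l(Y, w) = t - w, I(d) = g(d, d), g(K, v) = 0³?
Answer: 25738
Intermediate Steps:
t = 64
g(K, v) = 0
I(d) = 0
l(Y, w) = 64 - w
M = 199 (M = 64 - 1*(-135) = 64 + 135 = 199)
25937 - M = 25937 - 1*199 = 25937 - 199 = 25738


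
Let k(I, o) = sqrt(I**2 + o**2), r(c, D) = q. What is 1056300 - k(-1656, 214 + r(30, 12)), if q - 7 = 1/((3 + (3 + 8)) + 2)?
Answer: 1056300 - 9*sqrt(8821585)/16 ≈ 1.0546e+6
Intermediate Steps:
q = 113/16 (q = 7 + 1/((3 + (3 + 8)) + 2) = 7 + 1/((3 + 11) + 2) = 7 + 1/(14 + 2) = 7 + 1/16 = 113/16 ≈ 7.0625)
r(c, D) = 113/16
1056300 - k(-1656, 214 + r(30, 12)) = 1056300 - sqrt((-1656)**2 + (214 + 113/16)**2) = 1056300 - sqrt(2742336 + (3537/16)**2) = 1056300 - sqrt(2742336 + 12510369/256) = 1056300 - sqrt(714548385/256) = 1056300 - 9*sqrt(8821585)/16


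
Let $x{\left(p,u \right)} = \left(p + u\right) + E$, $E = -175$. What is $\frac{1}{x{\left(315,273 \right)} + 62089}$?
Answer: $\frac{1}{62502} \approx 1.5999 \cdot 10^{-5}$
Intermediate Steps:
$x{\left(p,u \right)} = -175 + p + u$ ($x{\left(p,u \right)} = \left(p + u\right) - 175 = -175 + p + u$)
$\frac{1}{x{\left(315,273 \right)} + 62089} = \frac{1}{\left(-175 + 315 + 273\right) + 62089} = \frac{1}{413 + 62089} = \frac{1}{62502}$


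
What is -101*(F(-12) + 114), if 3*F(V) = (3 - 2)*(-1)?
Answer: -34441/3 ≈ -11480.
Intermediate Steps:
F(V) = -1/3 (F(V) = ((3 - 2)*(-1))/3 = (1*(-1))/3 = (1/3)*(-1) = -1/3)
-101*(F(-12) + 114) = -101*(-1/3 + 114) = -101*341/3 = -34441/3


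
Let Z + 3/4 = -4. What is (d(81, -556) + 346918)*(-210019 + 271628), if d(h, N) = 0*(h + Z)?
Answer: 21373271062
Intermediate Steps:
Z = -19/4 (Z = -3/4 - 4 = -19/4 ≈ -4.7500)
d(h, N) = 0 (d(h, N) = 0*(h - 19/4) = 0*(-19/4 + h) = 0)
(d(81, -556) + 346918)*(-210019 + 271628) = (0 + 346918)*(-210019 + 271628) = 346918*61609 = 21373271062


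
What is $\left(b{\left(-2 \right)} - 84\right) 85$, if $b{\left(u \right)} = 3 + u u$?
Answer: $-6545$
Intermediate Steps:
$b{\left(u \right)} = 3 + u^{2}$
$\left(b{\left(-2 \right)} - 84\right) 85 = \left(\left(3 + \left(-2\right)^{2}\right) - 84\right) 85 = \left(\left(3 + 4\right) - 84\right) 85 = \left(7 - 84\right) 85 = \left(-77\right) 85 = -6545$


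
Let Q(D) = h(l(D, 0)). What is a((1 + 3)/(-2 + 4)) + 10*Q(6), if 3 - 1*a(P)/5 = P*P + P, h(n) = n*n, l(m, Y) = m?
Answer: 345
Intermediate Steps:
h(n) = n**2
a(P) = 15 - 5*P - 5*P**2 (a(P) = 15 - 5*(P*P + P) = 15 - 5*(P**2 + P) = 15 - 5*(P + P**2) = 15 + (-5*P - 5*P**2) = 15 - 5*P - 5*P**2)
Q(D) = D**2
a((1 + 3)/(-2 + 4)) + 10*Q(6) = (15 - 5*(1 + 3)/(-2 + 4) - 5*(1 + 3)**2/(-2 + 4)**2) + 10*6**2 = (15 - 20/2 - 5*(4/2)**2) + 10*36 = (15 - 20/2 - 5*(4*(1/2))**2) + 360 = (15 - 5*2 - 5*2**2) + 360 = (15 - 10 - 5*4) + 360 = (15 - 10 - 20) + 360 = -15 + 360 = 345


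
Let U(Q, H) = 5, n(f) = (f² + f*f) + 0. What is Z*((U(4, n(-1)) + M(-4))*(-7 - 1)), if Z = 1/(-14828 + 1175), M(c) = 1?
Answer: 16/4551 ≈ 0.0035157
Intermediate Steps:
n(f) = 2*f² (n(f) = (f² + f²) + 0 = 2*f² + 0 = 2*f²)
Z = -1/13653 (Z = 1/(-13653) = -1/13653 ≈ -7.3244e-5)
Z*((U(4, n(-1)) + M(-4))*(-7 - 1)) = -(5 + 1)*(-7 - 1)/13653 = -2*(-8)/4551 = -1/13653*(-48) = 16/4551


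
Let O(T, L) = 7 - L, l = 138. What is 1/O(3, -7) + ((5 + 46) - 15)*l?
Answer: 69553/14 ≈ 4968.1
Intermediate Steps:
1/O(3, -7) + ((5 + 46) - 15)*l = 1/(7 - 1*(-7)) + ((5 + 46) - 15)*138 = 1/(7 + 7) + (51 - 15)*138 = 1/14 + 36*138 = 1/14 + 4968 = 69553/14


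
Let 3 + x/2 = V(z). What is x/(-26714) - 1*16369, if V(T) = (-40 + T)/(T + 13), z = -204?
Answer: -41760379674/2551187 ≈ -16369.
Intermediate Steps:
V(T) = (-40 + T)/(13 + T)
x = -658/191 (x = -6 + 2*((-40 - 204)/(13 - 204)) = -6 + 2*(-244/(-191)) = -6 + 2*(-1/191*(-244)) = -6 + 2*(244/191) = -6 + 488/191 = -658/191 ≈ -3.4450)
x/(-26714) - 1*16369 = -658/191/(-26714) - 1*16369 = -658/191*(-1/26714) - 16369 = 329/2551187 - 16369 = -41760379674/2551187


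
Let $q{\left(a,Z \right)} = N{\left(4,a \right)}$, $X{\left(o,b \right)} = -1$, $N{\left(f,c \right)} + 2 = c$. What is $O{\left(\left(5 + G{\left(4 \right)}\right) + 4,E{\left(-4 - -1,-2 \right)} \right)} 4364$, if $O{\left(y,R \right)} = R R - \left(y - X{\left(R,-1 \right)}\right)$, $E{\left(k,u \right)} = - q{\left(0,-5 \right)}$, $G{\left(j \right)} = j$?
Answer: $-43640$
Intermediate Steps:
$N{\left(f,c \right)} = -2 + c$
$q{\left(a,Z \right)} = -2 + a$
$E{\left(k,u \right)} = 2$ ($E{\left(k,u \right)} = - (-2 + 0) = \left(-1\right) \left(-2\right) = 2$)
$O{\left(y,R \right)} = -1 + R^{2} - y$ ($O{\left(y,R \right)} = R R - \left(1 + y\right) = R^{2} - \left(1 + y\right) = -1 + R^{2} - y$)
$O{\left(\left(5 + G{\left(4 \right)}\right) + 4,E{\left(-4 - -1,-2 \right)} \right)} 4364 = \left(-1 + 2^{2} - \left(\left(5 + 4\right) + 4\right)\right) 4364 = \left(-1 + 4 - \left(9 + 4\right)\right) 4364 = \left(-1 + 4 - 13\right) 4364 = \left(-10\right) 4364 = -43640$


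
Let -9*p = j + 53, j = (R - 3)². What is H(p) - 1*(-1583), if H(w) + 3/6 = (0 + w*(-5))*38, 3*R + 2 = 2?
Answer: 52045/18 ≈ 2891.4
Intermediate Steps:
R = 0 (R = -⅔ + (⅓)*2 = -⅔ + ⅔ = 0)
j = 9 (j = (0 - 3)² = (-3)² = 9)
p = -62/9 (p = -(9 + 53)/9 = -⅑*62 = -62/9 ≈ -6.8889)
H(w) = -½ - 190*w (H(w) = -½ + (0 + w*(-5))*38 = -½ + (0 - 5*w)*38 = -½ - 5*w*38 = -½ - 190*w)
H(p) - 1*(-1583) = (-½ - 190*(-62/9)) - 1*(-1583) = (-½ + 11780/9) + 1583 = 23551/18 + 1583 = 52045/18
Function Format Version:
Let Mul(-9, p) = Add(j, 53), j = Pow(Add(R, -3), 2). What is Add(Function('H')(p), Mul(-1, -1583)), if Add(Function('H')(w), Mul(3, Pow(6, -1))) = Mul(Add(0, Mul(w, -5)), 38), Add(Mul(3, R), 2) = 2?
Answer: Rational(52045, 18) ≈ 2891.4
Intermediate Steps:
R = 0 (R = Add(Rational(-2, 3), Mul(Rational(1, 3), 2)) = Add(Rational(-2, 3), Rational(2, 3)) = 0)
j = 9 (j = Pow(Add(0, -3), 2) = Pow(-3, 2) = 9)
p = Rational(-62, 9) (p = Mul(Rational(-1, 9), Add(9, 53)) = Mul(Rational(-1, 9), 62) = Rational(-62, 9) ≈ -6.8889)
Function('H')(w) = Add(Rational(-1, 2), Mul(-190, w)) (Function('H')(w) = Add(Rational(-1, 2), Mul(Add(0, Mul(w, -5)), 38)) = Add(Rational(-1, 2), Mul(Add(0, Mul(-5, w)), 38)) = Add(Rational(-1, 2), Mul(Mul(-5, w), 38)) = Add(Rational(-1, 2), Mul(-190, w)))
Add(Function('H')(p), Mul(-1, -1583)) = Add(Add(Rational(-1, 2), Mul(-190, Rational(-62, 9))), Mul(-1, -1583)) = Add(Add(Rational(-1, 2), Rational(11780, 9)), 1583) = Add(Rational(23551, 18), 1583) = Rational(52045, 18)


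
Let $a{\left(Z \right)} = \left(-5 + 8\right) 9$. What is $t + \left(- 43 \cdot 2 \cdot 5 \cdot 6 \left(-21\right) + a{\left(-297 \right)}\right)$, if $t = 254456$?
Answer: $308663$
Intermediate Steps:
$a{\left(Z \right)} = 27$ ($a{\left(Z \right)} = 3 \cdot 9 = 27$)
$t + \left(- 43 \cdot 2 \cdot 5 \cdot 6 \left(-21\right) + a{\left(-297 \right)}\right) = 254456 + \left(- 43 \cdot 2 \cdot 5 \cdot 6 \left(-21\right) + 27\right) = 254456 + \left(- 43 \cdot 10 \cdot 6 \left(-21\right) + 27\right) = 254456 + \left(\left(-43\right) 60 \left(-21\right) + 27\right) = 254456 + \left(\left(-2580\right) \left(-21\right) + 27\right) = 254456 + \left(54180 + 27\right) = 254456 + 54207 = 308663$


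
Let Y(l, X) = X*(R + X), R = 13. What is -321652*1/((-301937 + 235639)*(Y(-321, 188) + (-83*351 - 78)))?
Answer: 160826/284318973 ≈ 0.00056565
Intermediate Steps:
Y(l, X) = X*(13 + X)
-321652*1/((-301937 + 235639)*(Y(-321, 188) + (-83*351 - 78))) = -321652*1/((-301937 + 235639)*(188*(13 + 188) + (-83*351 - 78))) = -321652*(-1/(66298*(188*201 + (-29133 - 78)))) = -321652*(-1/(66298*(37788 - 29211))) = -321652/((-66298*8577)) = -321652/(-568637946) = -321652*(-1/568637946) = 160826/284318973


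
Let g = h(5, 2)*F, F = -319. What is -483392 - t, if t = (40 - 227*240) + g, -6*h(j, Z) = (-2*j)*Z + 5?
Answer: -856309/2 ≈ -4.2815e+5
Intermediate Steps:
h(j, Z) = -5/6 + Z*j/3 (h(j, Z) = -((-2*j)*Z + 5)/6 = -(-2*Z*j + 5)/6 = -(5 - 2*Z*j)/6 = -5/6 + Z*j/3)
g = -1595/2 (g = (-5/6 + (1/3)*2*5)*(-319) = (-5/6 + 10/3)*(-319) = (5/2)*(-319) = -1595/2 ≈ -797.50)
t = -110475/2 (t = (40 - 227*240) - 1595/2 = (40 - 54480) - 1595/2 = -54440 - 1595/2 = -110475/2 ≈ -55238.)
-483392 - t = -483392 - 1*(-110475/2) = -483392 + 110475/2 = -856309/2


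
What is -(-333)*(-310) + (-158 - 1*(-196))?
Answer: -103192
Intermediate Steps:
-(-333)*(-310) + (-158 - 1*(-196)) = -333*310 + (-158 + 196) = -103230 + 38 = -103192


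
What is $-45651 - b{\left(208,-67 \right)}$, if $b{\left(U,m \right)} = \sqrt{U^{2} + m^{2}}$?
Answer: $-45651 - 53 \sqrt{17} \approx -45870.0$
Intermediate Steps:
$-45651 - b{\left(208,-67 \right)} = -45651 - \sqrt{208^{2} + \left(-67\right)^{2}} = -45651 - \sqrt{43264 + 4489} = -45651 - \sqrt{47753} = -45651 - 53 \sqrt{17}$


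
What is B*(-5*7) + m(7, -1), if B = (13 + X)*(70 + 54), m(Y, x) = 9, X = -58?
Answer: 195309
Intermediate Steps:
B = -5580 (B = (13 - 58)*(70 + 54) = -45*124 = -5580)
B*(-5*7) + m(7, -1) = -(-27900)*7 + 9 = -5580*(-35) + 9 = 195300 + 9 = 195309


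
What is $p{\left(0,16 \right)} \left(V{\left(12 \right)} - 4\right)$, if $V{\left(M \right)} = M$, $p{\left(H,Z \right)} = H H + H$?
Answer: $0$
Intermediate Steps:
$p{\left(H,Z \right)} = H + H^{2}$ ($p{\left(H,Z \right)} = H^{2} + H = H + H^{2}$)
$p{\left(0,16 \right)} \left(V{\left(12 \right)} - 4\right) = 0 \left(1 + 0\right) \left(12 - 4\right) = 0 \cdot 1 \cdot 8 = 0 \cdot 8 = 0$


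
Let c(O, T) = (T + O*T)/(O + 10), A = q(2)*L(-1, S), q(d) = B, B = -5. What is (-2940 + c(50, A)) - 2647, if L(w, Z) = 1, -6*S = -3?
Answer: -22365/4 ≈ -5591.3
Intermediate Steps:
S = 1/2 (S = -1/6*(-3) = 1/2 ≈ 0.50000)
q(d) = -5
A = -5 (A = -5*1 = -5)
c(O, T) = (T + O*T)/(10 + O)
(-2940 + c(50, A)) - 2647 = (-2940 - 5*(1 + 50)/(10 + 50)) - 2647 = (-2940 - 5*51/60) - 2647 = (-2940 - 5*1/60*51) - 2647 = (-2940 - 17/4) - 2647 = -11777/4 - 2647 = -22365/4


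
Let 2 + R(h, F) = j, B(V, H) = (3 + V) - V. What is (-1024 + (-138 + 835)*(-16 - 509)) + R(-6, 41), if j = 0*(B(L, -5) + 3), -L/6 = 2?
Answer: -366951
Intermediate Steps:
L = -12 (L = -6*2 = -12)
B(V, H) = 3
j = 0 (j = 0*(3 + 3) = 0*6 = 0)
R(h, F) = -2 (R(h, F) = -2 + 0 = -2)
(-1024 + (-138 + 835)*(-16 - 509)) + R(-6, 41) = (-1024 + (-138 + 835)*(-16 - 509)) - 2 = (-1024 + 697*(-525)) - 2 = (-1024 - 365925) - 2 = -366949 - 2 = -366951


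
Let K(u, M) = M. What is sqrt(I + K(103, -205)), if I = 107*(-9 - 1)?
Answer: 5*I*sqrt(51) ≈ 35.707*I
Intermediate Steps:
I = -1070 (I = 107*(-10) = -1070)
sqrt(I + K(103, -205)) = sqrt(-1070 - 205) = sqrt(-1275) = 5*I*sqrt(51)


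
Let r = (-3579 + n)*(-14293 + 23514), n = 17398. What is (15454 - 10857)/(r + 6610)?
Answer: 4597/127431609 ≈ 3.6074e-5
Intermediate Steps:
r = 127424999 (r = (-3579 + 17398)*(-14293 + 23514) = 13819*9221 = 127424999)
(15454 - 10857)/(r + 6610) = (15454 - 10857)/(127424999 + 6610) = 4597/127431609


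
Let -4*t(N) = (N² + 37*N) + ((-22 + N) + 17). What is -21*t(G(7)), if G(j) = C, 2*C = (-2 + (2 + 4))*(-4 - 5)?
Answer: -7665/4 ≈ -1916.3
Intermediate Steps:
C = -18 (C = ((-2 + (2 + 4))*(-4 - 5))/2 = ((-2 + 6)*(-9))/2 = (4*(-9))/2 = (½)*(-36) = -18)
G(j) = -18
t(N) = 5/4 - 19*N/2 - N²/4 (t(N) = -((N² + 37*N) + ((-22 + N) + 17))/4 = -((N² + 37*N) + (-5 + N))/4 = -(-5 + N² + 38*N)/4 = 5/4 - 19*N/2 - N²/4)
-21*t(G(7)) = -21*(5/4 - 19/2*(-18) - ¼*(-18)²) = -21*(5/4 + 171 - ¼*324) = -21*(5/4 + 171 - 81) = -21*365/4 = -7665/4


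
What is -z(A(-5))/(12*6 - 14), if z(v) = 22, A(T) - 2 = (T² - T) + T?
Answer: -11/29 ≈ -0.37931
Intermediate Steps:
A(T) = 2 + T² (A(T) = 2 + ((T² - T) + T) = 2 + T²)
-z(A(-5))/(12*6 - 14) = -22/(12*6 - 14) = -22/(72 - 14) = -22/58 = -1*11/29 = -11/29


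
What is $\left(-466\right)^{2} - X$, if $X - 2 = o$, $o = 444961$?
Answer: $-227807$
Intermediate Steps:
$X = 444963$ ($X = 2 + 444961 = 444963$)
$\left(-466\right)^{2} - X = \left(-466\right)^{2} - 444963 = 217156 - 444963 = -227807$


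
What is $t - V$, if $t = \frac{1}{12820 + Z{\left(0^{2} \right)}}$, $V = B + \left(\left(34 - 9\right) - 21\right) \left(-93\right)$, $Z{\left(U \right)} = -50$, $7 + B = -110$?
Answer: $\frac{6244531}{12770} \approx 489.0$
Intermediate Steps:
$B = -117$ ($B = -7 - 110 = -117$)
$V = -489$ ($V = -117 + \left(\left(34 - 9\right) - 21\right) \left(-93\right) = -117 + \left(25 - 21\right) \left(-93\right) = -117 + 4 \left(-93\right) = -117 - 372 = -489$)
$t = \frac{1}{12770}$ ($t = \frac{1}{12820 - 50} = \frac{1}{12770} \approx 7.8309 \cdot 10^{-5}$)
$t - V = \frac{1}{12770} - -489 = \frac{1}{12770} + 489 = \frac{6244531}{12770}$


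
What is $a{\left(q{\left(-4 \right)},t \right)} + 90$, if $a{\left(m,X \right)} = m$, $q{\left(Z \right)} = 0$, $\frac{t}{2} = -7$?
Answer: $90$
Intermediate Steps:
$t = -14$ ($t = 2 \left(-7\right) = -14$)
$a{\left(q{\left(-4 \right)},t \right)} + 90 = 0 + 90 = 90$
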